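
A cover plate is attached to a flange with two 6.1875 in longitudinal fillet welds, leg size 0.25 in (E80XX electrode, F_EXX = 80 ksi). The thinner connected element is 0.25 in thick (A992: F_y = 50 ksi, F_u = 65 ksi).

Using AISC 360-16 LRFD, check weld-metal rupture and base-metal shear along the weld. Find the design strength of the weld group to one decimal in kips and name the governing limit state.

78.7 kips (weld metal governs)

Weld metal: throat = 0.707×0.25 = 0.17675 in, L = 2×6.1875 = 12.375 in. φR_n = 0.75 × 0.6 × 80 × 0.17675 × 12.375 = 78.7 kips.
Base metal shear (0.25 in plate): yield φR_n = 1.0×0.6×50×0.25×12.375 = 92.8 kips; rupture φR_n = 0.75×0.6×65×0.25×12.375 = 90.5 kips; take 90.5 kips (rupture).
Governing: min(78.7, 90.5) = 78.7 kips → weld metal.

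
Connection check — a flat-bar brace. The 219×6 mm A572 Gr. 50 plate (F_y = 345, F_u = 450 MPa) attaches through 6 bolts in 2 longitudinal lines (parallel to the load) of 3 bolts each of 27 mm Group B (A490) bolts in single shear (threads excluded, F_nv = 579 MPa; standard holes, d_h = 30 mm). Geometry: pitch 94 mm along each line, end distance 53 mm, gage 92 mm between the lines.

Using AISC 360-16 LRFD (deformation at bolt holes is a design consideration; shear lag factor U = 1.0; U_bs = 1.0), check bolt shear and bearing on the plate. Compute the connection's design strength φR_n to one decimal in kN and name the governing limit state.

Bolt shear: A_b = π(27)²/4 = 572.56 mm². φR_n = 0.75 × 579 × 572.56 × 6 × 1 = 1491.8 kN.
Bearing (6 mm plate, F_u = 450 MPa): end bolts L_c = 53 − 30/2 = 38, R_n = min(1.2×38×6×450, 2.4×27×6×450) = 123.12 kN/bolt; interior L_c = 94 − 30 = 64, R_n = 174.96 kN/bolt. φR_n = 0.75 × (2×123.12 + 4×174.96) = 709.6 kN.
Governing: min(1491.8, 709.6) = 709.6 kN → bearing.

709.6 kN (bearing governs)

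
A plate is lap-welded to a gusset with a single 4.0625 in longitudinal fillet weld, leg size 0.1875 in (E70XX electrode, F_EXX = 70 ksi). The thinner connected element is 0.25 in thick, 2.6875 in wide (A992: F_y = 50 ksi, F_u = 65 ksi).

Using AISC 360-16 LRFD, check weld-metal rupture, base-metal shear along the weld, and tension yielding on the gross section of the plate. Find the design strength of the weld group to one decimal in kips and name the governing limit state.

Weld metal: throat = 0.707×0.1875 = 0.13256 in, L = 4.0625 in. φR_n = 0.75 × 0.6 × 70 × 0.13256 × 4.0625 = 17.0 kips.
Base metal shear (0.25 in plate): yield φR_n = 1.0×0.6×50×0.25×4.0625 = 30.5 kips; rupture φR_n = 0.75×0.6×65×0.25×4.0625 = 29.7 kips; take 29.7 kips (rupture).
Tension yield (gross): A_g = 2.6875×0.25 = 0.67188 in². φR_n = 0.90 × 50 × 0.67188 = 30.2 kips.
Governing: min(17.0, 29.7, 30.2) = 17.0 kips → weld metal.

17.0 kips (weld metal governs)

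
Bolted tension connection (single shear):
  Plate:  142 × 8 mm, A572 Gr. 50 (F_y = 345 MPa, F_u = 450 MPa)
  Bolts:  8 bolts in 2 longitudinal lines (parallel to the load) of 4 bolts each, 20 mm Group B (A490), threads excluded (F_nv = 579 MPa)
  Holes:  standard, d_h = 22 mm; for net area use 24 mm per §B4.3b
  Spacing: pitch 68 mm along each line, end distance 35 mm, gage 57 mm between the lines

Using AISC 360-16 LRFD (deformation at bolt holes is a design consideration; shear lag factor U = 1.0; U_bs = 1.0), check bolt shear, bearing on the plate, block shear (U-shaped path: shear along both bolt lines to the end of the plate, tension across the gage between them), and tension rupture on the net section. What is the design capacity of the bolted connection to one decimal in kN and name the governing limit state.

253.8 kN (net-section rupture governs)

Bolt shear: A_b = π(20)²/4 = 314.16 mm². φR_n = 0.75 × 579 × 314.16 × 8 × 1 = 1091.4 kN.
Bearing (8 mm plate, F_u = 450 MPa): end bolts L_c = 35 − 22/2 = 24, R_n = min(1.2×24×8×450, 2.4×20×8×450) = 103.68 kN/bolt; interior L_c = 68 − 22 = 46, R_n = 172.8 kN/bolt. φR_n = 0.75 × (2×103.68 + 6×172.8) = 933.1 kN.
Block shear: shear path 2×[35+3×68] = 2×239 mm, A_gv = 3824, A_nv = 2×(239 − 3.5×24)×8 = 2480 mm²; tension across gage: (57 − 1×24)×8 = 264 mm². R_n = min(0.6×450×2480, 0.6×345×3824) + 1.0×450×264 = min(669.6, 791.57) + 118.8 = 788.4 kN. φR_n = 0.75 × 788.4 = 591.3 kN.
Tension rupture (net): A_n = (142 − 2×24)×8 = 752 mm² (U = 1.0, A_e = A_n). φR_n = 0.75 × 450 × 752 = 253.8 kN.
Governing: min(1091.4, 933.1, 591.3, 253.8) = 253.8 kN → net-section rupture.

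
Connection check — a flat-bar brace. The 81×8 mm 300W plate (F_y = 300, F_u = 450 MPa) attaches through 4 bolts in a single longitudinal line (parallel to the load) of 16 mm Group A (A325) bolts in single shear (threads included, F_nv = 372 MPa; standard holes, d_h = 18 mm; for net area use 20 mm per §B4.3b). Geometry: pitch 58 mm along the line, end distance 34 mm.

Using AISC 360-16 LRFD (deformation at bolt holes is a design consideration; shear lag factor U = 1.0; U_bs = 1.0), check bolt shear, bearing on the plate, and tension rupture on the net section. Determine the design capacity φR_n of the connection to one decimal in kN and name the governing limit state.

164.7 kN (net-section rupture governs)

Bolt shear: A_b = π(16)²/4 = 201.06 mm². φR_n = 0.75 × 372 × 201.06 × 4 × 1 = 224.4 kN.
Bearing (8 mm plate, F_u = 450 MPa): end bolts L_c = 34 − 18/2 = 25, R_n = min(1.2×25×8×450, 2.4×16×8×450) = 108 kN/bolt; interior L_c = 58 − 18 = 40, R_n = 138.24 kN/bolt. φR_n = 0.75 × (1×108 + 3×138.24) = 392.0 kN.
Tension rupture (net): A_n = (81 − 1×20)×8 = 488 mm² (U = 1.0, A_e = A_n). φR_n = 0.75 × 450 × 488 = 164.7 kN.
Governing: min(224.4, 392.0, 164.7) = 164.7 kN → net-section rupture.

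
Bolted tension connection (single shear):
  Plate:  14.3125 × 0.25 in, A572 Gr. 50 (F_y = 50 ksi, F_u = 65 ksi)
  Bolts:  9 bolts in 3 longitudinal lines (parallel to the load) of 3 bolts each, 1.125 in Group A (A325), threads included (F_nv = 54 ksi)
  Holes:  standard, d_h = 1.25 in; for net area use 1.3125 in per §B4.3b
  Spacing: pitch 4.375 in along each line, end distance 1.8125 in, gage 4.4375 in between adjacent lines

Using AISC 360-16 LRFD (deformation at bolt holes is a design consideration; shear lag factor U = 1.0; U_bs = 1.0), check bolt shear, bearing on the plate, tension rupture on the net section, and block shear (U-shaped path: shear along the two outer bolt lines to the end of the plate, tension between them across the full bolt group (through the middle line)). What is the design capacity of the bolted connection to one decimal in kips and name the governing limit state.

Bolt shear: A_b = π(1.125)²/4 = 0.99402 in². φR_n = 0.75 × 54 × 0.99402 × 9 × 1 = 362.3 kips.
Bearing (0.25 in plate, F_u = 65 ksi): end bolts L_c = 1.8125 − 1.25/2 = 1.1875, R_n = min(1.2×1.1875×0.25×65, 2.4×1.125×0.25×65) = 23.156 kips/bolt; interior L_c = 4.375 − 1.25 = 3.125, R_n = 43.875 kips/bolt. φR_n = 0.75 × (3×23.156 + 6×43.875) = 249.5 kips.
Tension rupture (net): A_n = (14.3125 − 3×1.3125)×0.25 = 2.5938 in² (U = 1.0, A_e = A_n). φR_n = 0.75 × 65 × 2.5938 = 126.4 kips.
Block shear: shear path 2×[1.8125+2×4.375] = 2×10.5625 in, A_gv = 5.2813, A_nv = 2×(10.5625 − 2.5×1.3125)×0.25 = 3.6406 in²; tension across gage: (8.875 − 2×1.3125)×0.25 = 1.5625 in². R_n = min(0.6×65×3.6406, 0.6×50×5.2813) + 1.0×65×1.5625 = min(141.98, 158.44) + 101.56 = 243.54 kips. φR_n = 0.75 × 243.54 = 182.7 kips.
Governing: min(362.3, 249.5, 126.4, 182.7) = 126.4 kips → net-section rupture.

126.4 kips (net-section rupture governs)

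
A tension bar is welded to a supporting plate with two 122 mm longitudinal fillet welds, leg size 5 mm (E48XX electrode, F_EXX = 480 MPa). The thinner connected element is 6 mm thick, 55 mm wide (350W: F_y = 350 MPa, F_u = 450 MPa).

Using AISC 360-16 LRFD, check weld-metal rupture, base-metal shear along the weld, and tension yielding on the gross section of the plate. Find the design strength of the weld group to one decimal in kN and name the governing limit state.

Weld metal: throat = 0.707×5 = 3.535 mm, L = 2×122 = 244 mm. φR_n = 0.75 × 0.6 × 480 × 3.535 × 244 = 186.3 kN.
Base metal shear (6 mm plate): yield φR_n = 1.0×0.6×350×6×244 = 307.4 kN; rupture φR_n = 0.75×0.6×450×6×244 = 296.5 kN; take 296.5 kN (rupture).
Tension yield (gross): A_g = 55×6 = 330 mm². φR_n = 0.90 × 350 × 330 = 104.0 kN.
Governing: min(186.3, 296.5, 104.0) = 104.0 kN → gross-section yield.

104.0 kN (gross-section yield governs)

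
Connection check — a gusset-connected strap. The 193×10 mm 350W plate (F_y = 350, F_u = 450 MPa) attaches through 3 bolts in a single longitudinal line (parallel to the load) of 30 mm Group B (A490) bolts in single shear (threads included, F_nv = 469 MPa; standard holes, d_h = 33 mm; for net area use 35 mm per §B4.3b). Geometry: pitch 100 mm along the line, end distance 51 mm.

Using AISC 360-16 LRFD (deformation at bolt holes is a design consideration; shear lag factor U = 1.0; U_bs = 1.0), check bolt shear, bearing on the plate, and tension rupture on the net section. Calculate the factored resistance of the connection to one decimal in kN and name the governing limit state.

533.3 kN (net-section rupture governs)

Bolt shear: A_b = π(30)²/4 = 706.86 mm². φR_n = 0.75 × 469 × 706.86 × 3 × 1 = 745.9 kN.
Bearing (10 mm plate, F_u = 450 MPa): end bolts L_c = 51 − 33/2 = 34.5, R_n = min(1.2×34.5×10×450, 2.4×30×10×450) = 186.3 kN/bolt; interior L_c = 100 − 33 = 67, R_n = 324 kN/bolt. φR_n = 0.75 × (1×186.3 + 2×324) = 625.7 kN.
Tension rupture (net): A_n = (193 − 1×35)×10 = 1580 mm² (U = 1.0, A_e = A_n). φR_n = 0.75 × 450 × 1580 = 533.3 kN.
Governing: min(745.9, 625.7, 533.3) = 533.3 kN → net-section rupture.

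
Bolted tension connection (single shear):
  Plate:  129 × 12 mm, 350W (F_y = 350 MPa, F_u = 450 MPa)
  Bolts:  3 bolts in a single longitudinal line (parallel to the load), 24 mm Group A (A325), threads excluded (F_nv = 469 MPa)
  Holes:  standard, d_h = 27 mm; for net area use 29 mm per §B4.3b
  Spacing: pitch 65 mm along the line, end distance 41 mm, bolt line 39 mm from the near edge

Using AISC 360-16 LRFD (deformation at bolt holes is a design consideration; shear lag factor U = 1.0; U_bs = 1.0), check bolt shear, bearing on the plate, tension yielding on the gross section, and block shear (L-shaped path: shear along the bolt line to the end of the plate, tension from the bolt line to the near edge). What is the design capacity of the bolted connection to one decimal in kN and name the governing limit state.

Bolt shear: A_b = π(24)²/4 = 452.39 mm². φR_n = 0.75 × 469 × 452.39 × 3 × 1 = 477.4 kN.
Bearing (12 mm plate, F_u = 450 MPa): end bolts L_c = 41 − 27/2 = 27.5, R_n = min(1.2×27.5×12×450, 2.4×24×12×450) = 178.2 kN/bolt; interior L_c = 65 − 27 = 38, R_n = 246.24 kN/bolt. φR_n = 0.75 × (1×178.2 + 2×246.24) = 503.0 kN.
Tension yield (gross): A_g = 129×12 = 1548 mm². φR_n = 0.90 × 350 × 1548 = 487.6 kN.
Block shear: shear path 1×[41+2×65] = 1×171 mm, A_gv = 2052, A_nv = 1×(171 − 2.5×29)×12 = 1182 mm²; tension to near edge: (39 − 0.5×29)×12 = 294 mm². R_n = min(0.6×450×1182, 0.6×350×2052) + 1.0×450×294 = min(319.14, 430.92) + 132.3 = 451.44 kN. φR_n = 0.75 × 451.44 = 338.6 kN.
Governing: min(477.4, 503.0, 487.6, 338.6) = 338.6 kN → block shear.

338.6 kN (block shear governs)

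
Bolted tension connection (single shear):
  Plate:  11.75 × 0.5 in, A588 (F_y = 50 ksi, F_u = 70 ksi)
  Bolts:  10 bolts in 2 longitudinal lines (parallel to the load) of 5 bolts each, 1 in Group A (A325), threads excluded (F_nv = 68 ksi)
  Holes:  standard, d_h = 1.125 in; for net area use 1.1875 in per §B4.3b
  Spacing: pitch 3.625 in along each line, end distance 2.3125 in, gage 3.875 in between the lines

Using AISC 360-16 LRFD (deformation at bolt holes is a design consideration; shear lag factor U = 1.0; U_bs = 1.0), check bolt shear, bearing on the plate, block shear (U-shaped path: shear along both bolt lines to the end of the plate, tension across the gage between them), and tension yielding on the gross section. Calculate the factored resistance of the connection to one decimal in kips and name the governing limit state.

264.4 kips (gross-section yield governs)

Bolt shear: A_b = π(1)²/4 = 0.7854 in². φR_n = 0.75 × 68 × 0.7854 × 10 × 1 = 400.6 kips.
Bearing (0.5 in plate, F_u = 70 ksi): end bolts L_c = 2.3125 − 1.125/2 = 1.75, R_n = min(1.2×1.75×0.5×70, 2.4×1×0.5×70) = 73.5 kips/bolt; interior L_c = 3.625 − 1.125 = 2.5, R_n = 84 kips/bolt. φR_n = 0.75 × (2×73.5 + 8×84) = 614.3 kips.
Block shear: shear path 2×[2.3125+4×3.625] = 2×16.8125 in, A_gv = 16.813, A_nv = 2×(16.8125 − 4.5×1.1875)×0.5 = 11.469 in²; tension across gage: (3.875 − 1×1.1875)×0.5 = 1.3438 in². R_n = min(0.6×70×11.469, 0.6×50×16.813) + 1.0×70×1.3438 = min(481.7, 504.39) + 94.066 = 575.77 kips. φR_n = 0.75 × 575.77 = 431.8 kips.
Tension yield (gross): A_g = 11.75×0.5 = 5.875 in². φR_n = 0.90 × 50 × 5.875 = 264.4 kips.
Governing: min(400.6, 614.3, 431.8, 264.4) = 264.4 kips → gross-section yield.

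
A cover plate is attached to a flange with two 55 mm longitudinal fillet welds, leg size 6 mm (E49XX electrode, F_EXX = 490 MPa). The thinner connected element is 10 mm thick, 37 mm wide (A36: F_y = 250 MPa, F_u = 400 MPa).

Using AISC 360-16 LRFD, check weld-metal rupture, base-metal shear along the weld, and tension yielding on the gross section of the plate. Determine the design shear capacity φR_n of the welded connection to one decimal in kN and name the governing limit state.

83.3 kN (gross-section yield governs)

Weld metal: throat = 0.707×6 = 4.242 mm, L = 2×55 = 110 mm. φR_n = 0.75 × 0.6 × 490 × 4.242 × 110 = 102.9 kN.
Base metal shear (10 mm plate): yield φR_n = 1.0×0.6×250×10×110 = 165.0 kN; rupture φR_n = 0.75×0.6×400×10×110 = 198.0 kN; take 165.0 kN (yield).
Tension yield (gross): A_g = 37×10 = 370 mm². φR_n = 0.90 × 250 × 370 = 83.3 kN.
Governing: min(102.9, 165.0, 83.3) = 83.3 kN → gross-section yield.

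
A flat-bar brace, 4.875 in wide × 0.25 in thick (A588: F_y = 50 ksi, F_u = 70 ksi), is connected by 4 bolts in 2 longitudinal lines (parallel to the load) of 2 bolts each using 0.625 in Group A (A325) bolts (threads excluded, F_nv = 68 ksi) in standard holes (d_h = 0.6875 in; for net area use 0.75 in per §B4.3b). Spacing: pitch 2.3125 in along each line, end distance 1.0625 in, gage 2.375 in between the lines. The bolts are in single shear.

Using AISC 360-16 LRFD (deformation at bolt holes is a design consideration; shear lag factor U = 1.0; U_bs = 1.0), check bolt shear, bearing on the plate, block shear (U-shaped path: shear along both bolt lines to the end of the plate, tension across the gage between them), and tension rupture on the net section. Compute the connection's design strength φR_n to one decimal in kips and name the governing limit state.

Bolt shear: A_b = π(0.625)²/4 = 0.3068 in². φR_n = 0.75 × 68 × 0.3068 × 4 × 1 = 62.6 kips.
Bearing (0.25 in plate, F_u = 70 ksi): end bolts L_c = 1.0625 − 0.6875/2 = 0.71875, R_n = min(1.2×0.71875×0.25×70, 2.4×0.625×0.25×70) = 15.094 kips/bolt; interior L_c = 2.3125 − 0.6875 = 1.625, R_n = 26.25 kips/bolt. φR_n = 0.75 × (2×15.094 + 2×26.25) = 62.0 kips.
Block shear: shear path 2×[1.0625+1×2.3125] = 2×3.375 in, A_gv = 1.6875, A_nv = 2×(3.375 − 1.5×0.75)×0.25 = 1.125 in²; tension across gage: (2.375 − 1×0.75)×0.25 = 0.40625 in². R_n = min(0.6×70×1.125, 0.6×50×1.6875) + 1.0×70×0.40625 = min(47.25, 50.625) + 28.438 = 75.688 kips. φR_n = 0.75 × 75.688 = 56.8 kips.
Tension rupture (net): A_n = (4.875 − 2×0.75)×0.25 = 0.84375 in² (U = 1.0, A_e = A_n). φR_n = 0.75 × 70 × 0.84375 = 44.3 kips.
Governing: min(62.6, 62.0, 56.8, 44.3) = 44.3 kips → net-section rupture.

44.3 kips (net-section rupture governs)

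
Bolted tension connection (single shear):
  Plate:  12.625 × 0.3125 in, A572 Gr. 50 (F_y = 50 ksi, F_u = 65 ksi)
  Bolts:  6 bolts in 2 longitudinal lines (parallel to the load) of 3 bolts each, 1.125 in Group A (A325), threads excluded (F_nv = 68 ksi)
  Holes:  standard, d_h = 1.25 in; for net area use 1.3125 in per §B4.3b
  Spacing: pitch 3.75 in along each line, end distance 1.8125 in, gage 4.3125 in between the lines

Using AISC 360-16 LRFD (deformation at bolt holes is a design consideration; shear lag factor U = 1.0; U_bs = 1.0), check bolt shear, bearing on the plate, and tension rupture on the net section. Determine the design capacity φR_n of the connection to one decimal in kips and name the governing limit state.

Bolt shear: A_b = π(1.125)²/4 = 0.99402 in². φR_n = 0.75 × 68 × 0.99402 × 6 × 1 = 304.2 kips.
Bearing (0.3125 in plate, F_u = 65 ksi): end bolts L_c = 1.8125 − 1.25/2 = 1.1875, R_n = min(1.2×1.1875×0.3125×65, 2.4×1.125×0.3125×65) = 28.945 kips/bolt; interior L_c = 3.75 − 1.25 = 2.5, R_n = 54.844 kips/bolt. φR_n = 0.75 × (2×28.945 + 4×54.844) = 207.9 kips.
Tension rupture (net): A_n = (12.625 − 2×1.3125)×0.3125 = 3.125 in² (U = 1.0, A_e = A_n). φR_n = 0.75 × 65 × 3.125 = 152.3 kips.
Governing: min(304.2, 207.9, 152.3) = 152.3 kips → net-section rupture.

152.3 kips (net-section rupture governs)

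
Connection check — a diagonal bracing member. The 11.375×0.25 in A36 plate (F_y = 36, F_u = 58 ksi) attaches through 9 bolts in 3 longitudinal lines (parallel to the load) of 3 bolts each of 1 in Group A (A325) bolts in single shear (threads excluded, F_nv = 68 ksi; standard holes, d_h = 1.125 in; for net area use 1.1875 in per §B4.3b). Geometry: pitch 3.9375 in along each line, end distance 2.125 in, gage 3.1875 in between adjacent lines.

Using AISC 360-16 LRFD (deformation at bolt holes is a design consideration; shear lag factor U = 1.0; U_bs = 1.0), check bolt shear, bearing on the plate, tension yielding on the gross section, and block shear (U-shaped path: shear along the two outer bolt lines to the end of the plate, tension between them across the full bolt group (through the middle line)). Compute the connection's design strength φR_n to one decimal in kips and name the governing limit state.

92.1 kips (gross-section yield governs)

Bolt shear: A_b = π(1)²/4 = 0.7854 in². φR_n = 0.75 × 68 × 0.7854 × 9 × 1 = 360.5 kips.
Bearing (0.25 in plate, F_u = 58 ksi): end bolts L_c = 2.125 − 1.125/2 = 1.5625, R_n = min(1.2×1.5625×0.25×58, 2.4×1×0.25×58) = 27.188 kips/bolt; interior L_c = 3.9375 − 1.125 = 2.8125, R_n = 34.8 kips/bolt. φR_n = 0.75 × (3×27.188 + 6×34.8) = 217.8 kips.
Tension yield (gross): A_g = 11.375×0.25 = 2.8438 in². φR_n = 0.90 × 36 × 2.8438 = 92.1 kips.
Block shear: shear path 2×[2.125+2×3.9375] = 2×10 in, A_gv = 5, A_nv = 2×(10 − 2.5×1.1875)×0.25 = 3.5156 in²; tension across gage: (6.375 − 2×1.1875)×0.25 = 1 in². R_n = min(0.6×58×3.5156, 0.6×36×5) + 1.0×58×1 = min(122.34, 108) + 58 = 166 kips. φR_n = 0.75 × 166 = 124.5 kips.
Governing: min(360.5, 217.8, 92.1, 124.5) = 92.1 kips → gross-section yield.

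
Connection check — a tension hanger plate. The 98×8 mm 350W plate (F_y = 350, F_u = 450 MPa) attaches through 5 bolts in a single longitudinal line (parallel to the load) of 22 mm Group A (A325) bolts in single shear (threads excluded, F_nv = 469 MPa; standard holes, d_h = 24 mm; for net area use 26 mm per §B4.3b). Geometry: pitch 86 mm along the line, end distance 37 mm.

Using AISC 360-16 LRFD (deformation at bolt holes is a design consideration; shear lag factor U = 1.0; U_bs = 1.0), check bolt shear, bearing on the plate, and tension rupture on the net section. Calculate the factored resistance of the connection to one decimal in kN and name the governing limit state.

194.4 kN (net-section rupture governs)

Bolt shear: A_b = π(22)²/4 = 380.13 mm². φR_n = 0.75 × 469 × 380.13 × 5 × 1 = 668.6 kN.
Bearing (8 mm plate, F_u = 450 MPa): end bolts L_c = 37 − 24/2 = 25, R_n = min(1.2×25×8×450, 2.4×22×8×450) = 108 kN/bolt; interior L_c = 86 − 24 = 62, R_n = 190.08 kN/bolt. φR_n = 0.75 × (1×108 + 4×190.08) = 651.2 kN.
Tension rupture (net): A_n = (98 − 1×26)×8 = 576 mm² (U = 1.0, A_e = A_n). φR_n = 0.75 × 450 × 576 = 194.4 kN.
Governing: min(668.6, 651.2, 194.4) = 194.4 kN → net-section rupture.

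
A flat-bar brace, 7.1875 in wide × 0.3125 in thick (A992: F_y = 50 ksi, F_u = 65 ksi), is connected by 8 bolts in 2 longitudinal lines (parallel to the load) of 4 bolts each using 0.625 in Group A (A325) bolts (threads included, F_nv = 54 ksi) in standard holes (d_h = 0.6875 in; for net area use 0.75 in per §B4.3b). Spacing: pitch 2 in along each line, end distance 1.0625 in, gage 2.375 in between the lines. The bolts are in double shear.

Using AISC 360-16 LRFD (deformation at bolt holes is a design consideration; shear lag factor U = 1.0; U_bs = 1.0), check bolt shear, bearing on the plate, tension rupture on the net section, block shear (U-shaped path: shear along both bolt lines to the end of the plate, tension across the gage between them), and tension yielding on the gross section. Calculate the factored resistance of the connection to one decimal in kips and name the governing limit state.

86.6 kips (net-section rupture governs)

Bolt shear: A_b = π(0.625)²/4 = 0.3068 in². φR_n = 0.75 × 54 × 0.3068 × 8 × 2 = 198.8 kips.
Bearing (0.3125 in plate, F_u = 65 ksi): end bolts L_c = 1.0625 − 0.6875/2 = 0.71875, R_n = min(1.2×0.71875×0.3125×65, 2.4×0.625×0.3125×65) = 17.52 kips/bolt; interior L_c = 2 − 0.6875 = 1.3125, R_n = 30.469 kips/bolt. φR_n = 0.75 × (2×17.52 + 6×30.469) = 163.4 kips.
Tension rupture (net): A_n = (7.1875 − 2×0.75)×0.3125 = 1.7773 in² (U = 1.0, A_e = A_n). φR_n = 0.75 × 65 × 1.7773 = 86.6 kips.
Block shear: shear path 2×[1.0625+3×2] = 2×7.0625 in, A_gv = 4.4141, A_nv = 2×(7.0625 − 3.5×0.75)×0.3125 = 2.7734 in²; tension across gage: (2.375 − 1×0.75)×0.3125 = 0.50781 in². R_n = min(0.6×65×2.7734, 0.6×50×4.4141) + 1.0×65×0.50781 = min(108.16, 132.42) + 33.008 = 141.17 kips. φR_n = 0.75 × 141.17 = 105.9 kips.
Tension yield (gross): A_g = 7.1875×0.3125 = 2.2461 in². φR_n = 0.90 × 50 × 2.2461 = 101.1 kips.
Governing: min(198.8, 163.4, 86.6, 105.9, 101.1) = 86.6 kips → net-section rupture.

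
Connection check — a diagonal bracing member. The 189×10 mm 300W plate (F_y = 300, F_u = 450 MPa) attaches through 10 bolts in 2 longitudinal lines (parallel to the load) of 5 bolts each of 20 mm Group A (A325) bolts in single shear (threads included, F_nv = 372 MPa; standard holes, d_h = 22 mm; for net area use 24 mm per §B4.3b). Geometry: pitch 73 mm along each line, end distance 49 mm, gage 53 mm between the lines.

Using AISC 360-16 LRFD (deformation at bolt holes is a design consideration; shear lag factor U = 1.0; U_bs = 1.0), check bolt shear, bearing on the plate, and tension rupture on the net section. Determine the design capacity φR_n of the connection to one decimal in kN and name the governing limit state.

Bolt shear: A_b = π(20)²/4 = 314.16 mm². φR_n = 0.75 × 372 × 314.16 × 10 × 1 = 876.5 kN.
Bearing (10 mm plate, F_u = 450 MPa): end bolts L_c = 49 − 22/2 = 38, R_n = min(1.2×38×10×450, 2.4×20×10×450) = 205.2 kN/bolt; interior L_c = 73 − 22 = 51, R_n = 216 kN/bolt. φR_n = 0.75 × (2×205.2 + 8×216) = 1603.8 kN.
Tension rupture (net): A_n = (189 − 2×24)×10 = 1410 mm² (U = 1.0, A_e = A_n). φR_n = 0.75 × 450 × 1410 = 475.9 kN.
Governing: min(876.5, 1603.8, 475.9) = 475.9 kN → net-section rupture.

475.9 kN (net-section rupture governs)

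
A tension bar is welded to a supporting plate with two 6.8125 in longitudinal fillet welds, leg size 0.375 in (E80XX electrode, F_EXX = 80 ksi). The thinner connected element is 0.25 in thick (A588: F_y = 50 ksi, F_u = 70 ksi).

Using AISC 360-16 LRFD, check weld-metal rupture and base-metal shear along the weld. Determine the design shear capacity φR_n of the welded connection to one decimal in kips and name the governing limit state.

102.2 kips (base-metal shear governs)

Weld metal: throat = 0.707×0.375 = 0.26513 in, L = 2×6.8125 = 13.625 in. φR_n = 0.75 × 0.6 × 80 × 0.26513 × 13.625 = 130.0 kips.
Base metal shear (0.25 in plate): yield φR_n = 1.0×0.6×50×0.25×13.625 = 102.2 kips; rupture φR_n = 0.75×0.6×70×0.25×13.625 = 107.3 kips; take 102.2 kips (yield).
Governing: min(130.0, 102.2) = 102.2 kips → base-metal shear.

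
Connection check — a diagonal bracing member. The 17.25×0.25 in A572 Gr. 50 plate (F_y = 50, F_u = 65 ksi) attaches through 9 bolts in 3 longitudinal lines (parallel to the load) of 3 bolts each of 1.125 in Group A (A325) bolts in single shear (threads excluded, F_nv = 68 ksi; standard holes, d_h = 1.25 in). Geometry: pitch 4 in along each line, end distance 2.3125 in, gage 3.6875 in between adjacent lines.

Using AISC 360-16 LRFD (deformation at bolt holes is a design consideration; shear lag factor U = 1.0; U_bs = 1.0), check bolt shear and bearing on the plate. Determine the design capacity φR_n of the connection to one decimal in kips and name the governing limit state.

Bolt shear: A_b = π(1.125)²/4 = 0.99402 in². φR_n = 0.75 × 68 × 0.99402 × 9 × 1 = 456.3 kips.
Bearing (0.25 in plate, F_u = 65 ksi): end bolts L_c = 2.3125 − 1.25/2 = 1.6875, R_n = min(1.2×1.6875×0.25×65, 2.4×1.125×0.25×65) = 32.906 kips/bolt; interior L_c = 4 − 1.25 = 2.75, R_n = 43.875 kips/bolt. φR_n = 0.75 × (3×32.906 + 6×43.875) = 271.5 kips.
Governing: min(456.3, 271.5) = 271.5 kips → bearing.

271.5 kips (bearing governs)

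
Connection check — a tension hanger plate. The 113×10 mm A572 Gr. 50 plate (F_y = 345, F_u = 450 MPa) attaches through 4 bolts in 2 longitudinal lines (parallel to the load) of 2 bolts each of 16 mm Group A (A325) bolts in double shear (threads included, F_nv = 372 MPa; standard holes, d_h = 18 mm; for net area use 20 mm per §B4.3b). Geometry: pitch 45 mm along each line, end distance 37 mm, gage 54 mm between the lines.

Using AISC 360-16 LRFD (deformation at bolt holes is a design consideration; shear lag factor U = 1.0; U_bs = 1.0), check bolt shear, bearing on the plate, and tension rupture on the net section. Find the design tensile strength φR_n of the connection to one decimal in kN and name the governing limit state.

246.4 kN (net-section rupture governs)

Bolt shear: A_b = π(16)²/4 = 201.06 mm². φR_n = 0.75 × 372 × 201.06 × 4 × 2 = 448.8 kN.
Bearing (10 mm plate, F_u = 450 MPa): end bolts L_c = 37 − 18/2 = 28, R_n = min(1.2×28×10×450, 2.4×16×10×450) = 151.2 kN/bolt; interior L_c = 45 − 18 = 27, R_n = 145.8 kN/bolt. φR_n = 0.75 × (2×151.2 + 2×145.8) = 445.5 kN.
Tension rupture (net): A_n = (113 − 2×20)×10 = 730 mm² (U = 1.0, A_e = A_n). φR_n = 0.75 × 450 × 730 = 246.4 kN.
Governing: min(448.8, 445.5, 246.4) = 246.4 kN → net-section rupture.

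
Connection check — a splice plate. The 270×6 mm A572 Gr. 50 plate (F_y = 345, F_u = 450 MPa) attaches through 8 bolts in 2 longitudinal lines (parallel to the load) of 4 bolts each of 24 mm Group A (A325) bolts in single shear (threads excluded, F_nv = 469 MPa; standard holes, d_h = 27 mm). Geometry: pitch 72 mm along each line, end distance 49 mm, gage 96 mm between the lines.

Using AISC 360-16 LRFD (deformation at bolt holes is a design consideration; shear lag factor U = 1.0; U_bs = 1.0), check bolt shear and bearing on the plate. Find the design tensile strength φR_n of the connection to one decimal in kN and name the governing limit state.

Bolt shear: A_b = π(24)²/4 = 452.39 mm². φR_n = 0.75 × 469 × 452.39 × 8 × 1 = 1273.0 kN.
Bearing (6 mm plate, F_u = 450 MPa): end bolts L_c = 49 − 27/2 = 35.5, R_n = min(1.2×35.5×6×450, 2.4×24×6×450) = 115.02 kN/bolt; interior L_c = 72 − 27 = 45, R_n = 145.8 kN/bolt. φR_n = 0.75 × (2×115.02 + 6×145.8) = 828.6 kN.
Governing: min(1273.0, 828.6) = 828.6 kN → bearing.

828.6 kN (bearing governs)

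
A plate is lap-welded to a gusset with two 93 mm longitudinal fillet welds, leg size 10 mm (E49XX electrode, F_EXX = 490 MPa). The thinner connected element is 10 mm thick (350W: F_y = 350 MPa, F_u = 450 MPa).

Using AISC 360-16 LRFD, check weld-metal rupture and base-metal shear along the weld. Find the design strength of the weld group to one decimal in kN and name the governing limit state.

290.0 kN (weld metal governs)

Weld metal: throat = 0.707×10 = 7.07 mm, L = 2×93 = 186 mm. φR_n = 0.75 × 0.6 × 490 × 7.07 × 186 = 290.0 kN.
Base metal shear (10 mm plate): yield φR_n = 1.0×0.6×350×10×186 = 390.6 kN; rupture φR_n = 0.75×0.6×450×10×186 = 376.7 kN; take 376.7 kN (rupture).
Governing: min(290.0, 376.7) = 290.0 kN → weld metal.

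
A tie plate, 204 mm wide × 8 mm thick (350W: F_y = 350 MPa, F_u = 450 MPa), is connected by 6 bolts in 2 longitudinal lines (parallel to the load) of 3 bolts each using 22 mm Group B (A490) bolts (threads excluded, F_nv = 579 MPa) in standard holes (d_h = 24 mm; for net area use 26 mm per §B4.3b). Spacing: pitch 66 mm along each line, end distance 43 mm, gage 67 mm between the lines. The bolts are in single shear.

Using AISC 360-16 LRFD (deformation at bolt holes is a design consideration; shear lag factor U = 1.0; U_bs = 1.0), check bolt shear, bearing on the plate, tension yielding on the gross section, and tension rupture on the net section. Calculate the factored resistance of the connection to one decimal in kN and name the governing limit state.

410.4 kN (net-section rupture governs)

Bolt shear: A_b = π(22)²/4 = 380.13 mm². φR_n = 0.75 × 579 × 380.13 × 6 × 1 = 990.4 kN.
Bearing (8 mm plate, F_u = 450 MPa): end bolts L_c = 43 − 24/2 = 31, R_n = min(1.2×31×8×450, 2.4×22×8×450) = 133.92 kN/bolt; interior L_c = 66 − 24 = 42, R_n = 181.44 kN/bolt. φR_n = 0.75 × (2×133.92 + 4×181.44) = 745.2 kN.
Tension yield (gross): A_g = 204×8 = 1632 mm². φR_n = 0.90 × 350 × 1632 = 514.1 kN.
Tension rupture (net): A_n = (204 − 2×26)×8 = 1216 mm² (U = 1.0, A_e = A_n). φR_n = 0.75 × 450 × 1216 = 410.4 kN.
Governing: min(990.4, 745.2, 514.1, 410.4) = 410.4 kN → net-section rupture.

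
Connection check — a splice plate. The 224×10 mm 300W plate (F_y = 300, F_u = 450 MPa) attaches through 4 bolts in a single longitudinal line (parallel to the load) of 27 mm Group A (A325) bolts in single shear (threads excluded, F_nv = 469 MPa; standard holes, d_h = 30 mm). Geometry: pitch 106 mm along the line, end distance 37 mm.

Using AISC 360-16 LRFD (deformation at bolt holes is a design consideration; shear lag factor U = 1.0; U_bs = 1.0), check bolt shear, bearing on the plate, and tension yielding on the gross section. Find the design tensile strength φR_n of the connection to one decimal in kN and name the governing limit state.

Bolt shear: A_b = π(27)²/4 = 572.56 mm². φR_n = 0.75 × 469 × 572.56 × 4 × 1 = 805.6 kN.
Bearing (10 mm plate, F_u = 450 MPa): end bolts L_c = 37 − 30/2 = 22, R_n = min(1.2×22×10×450, 2.4×27×10×450) = 118.8 kN/bolt; interior L_c = 106 − 30 = 76, R_n = 291.6 kN/bolt. φR_n = 0.75 × (1×118.8 + 3×291.6) = 745.2 kN.
Tension yield (gross): A_g = 224×10 = 2240 mm². φR_n = 0.90 × 300 × 2240 = 604.8 kN.
Governing: min(805.6, 745.2, 604.8) = 604.8 kN → gross-section yield.

604.8 kN (gross-section yield governs)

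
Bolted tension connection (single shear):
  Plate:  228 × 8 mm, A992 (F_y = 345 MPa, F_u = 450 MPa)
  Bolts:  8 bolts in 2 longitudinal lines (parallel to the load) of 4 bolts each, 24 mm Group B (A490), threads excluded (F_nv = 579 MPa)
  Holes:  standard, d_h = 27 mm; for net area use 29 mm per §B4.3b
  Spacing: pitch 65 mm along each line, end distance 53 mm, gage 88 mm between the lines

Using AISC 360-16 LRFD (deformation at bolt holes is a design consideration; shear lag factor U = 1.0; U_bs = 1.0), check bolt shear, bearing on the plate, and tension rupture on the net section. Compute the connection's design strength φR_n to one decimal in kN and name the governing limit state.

Bolt shear: A_b = π(24)²/4 = 452.39 mm². φR_n = 0.75 × 579 × 452.39 × 8 × 1 = 1571.6 kN.
Bearing (8 mm plate, F_u = 450 MPa): end bolts L_c = 53 − 27/2 = 39.5, R_n = min(1.2×39.5×8×450, 2.4×24×8×450) = 170.64 kN/bolt; interior L_c = 65 − 27 = 38, R_n = 164.16 kN/bolt. φR_n = 0.75 × (2×170.64 + 6×164.16) = 994.7 kN.
Tension rupture (net): A_n = (228 − 2×29)×8 = 1360 mm² (U = 1.0, A_e = A_n). φR_n = 0.75 × 450 × 1360 = 459.0 kN.
Governing: min(1571.6, 994.7, 459.0) = 459.0 kN → net-section rupture.

459.0 kN (net-section rupture governs)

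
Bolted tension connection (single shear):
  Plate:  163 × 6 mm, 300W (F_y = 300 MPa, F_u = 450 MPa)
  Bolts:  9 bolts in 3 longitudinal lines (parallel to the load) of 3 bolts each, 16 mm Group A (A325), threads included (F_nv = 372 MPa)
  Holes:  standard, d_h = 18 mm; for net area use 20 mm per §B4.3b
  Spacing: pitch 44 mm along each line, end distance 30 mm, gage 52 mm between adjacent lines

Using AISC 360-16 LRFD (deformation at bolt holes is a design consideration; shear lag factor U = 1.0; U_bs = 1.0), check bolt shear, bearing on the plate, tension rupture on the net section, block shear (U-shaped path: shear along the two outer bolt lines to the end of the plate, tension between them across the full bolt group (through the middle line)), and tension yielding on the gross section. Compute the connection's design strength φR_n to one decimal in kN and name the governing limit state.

Bolt shear: A_b = π(16)²/4 = 201.06 mm². φR_n = 0.75 × 372 × 201.06 × 9 × 1 = 504.9 kN.
Bearing (6 mm plate, F_u = 450 MPa): end bolts L_c = 30 − 18/2 = 21, R_n = min(1.2×21×6×450, 2.4×16×6×450) = 68.04 kN/bolt; interior L_c = 44 − 18 = 26, R_n = 84.24 kN/bolt. φR_n = 0.75 × (3×68.04 + 6×84.24) = 532.2 kN.
Tension rupture (net): A_n = (163 − 3×20)×6 = 618 mm² (U = 1.0, A_e = A_n). φR_n = 0.75 × 450 × 618 = 208.6 kN.
Block shear: shear path 2×[30+2×44] = 2×118 mm, A_gv = 1416, A_nv = 2×(118 − 2.5×20)×6 = 816 mm²; tension across gage: (104 − 2×20)×6 = 384 mm². R_n = min(0.6×450×816, 0.6×300×1416) + 1.0×450×384 = min(220.32, 254.88) + 172.8 = 393.12 kN. φR_n = 0.75 × 393.12 = 294.8 kN.
Tension yield (gross): A_g = 163×6 = 978 mm². φR_n = 0.90 × 300 × 978 = 264.1 kN.
Governing: min(504.9, 532.2, 208.6, 294.8, 264.1) = 208.6 kN → net-section rupture.

208.6 kN (net-section rupture governs)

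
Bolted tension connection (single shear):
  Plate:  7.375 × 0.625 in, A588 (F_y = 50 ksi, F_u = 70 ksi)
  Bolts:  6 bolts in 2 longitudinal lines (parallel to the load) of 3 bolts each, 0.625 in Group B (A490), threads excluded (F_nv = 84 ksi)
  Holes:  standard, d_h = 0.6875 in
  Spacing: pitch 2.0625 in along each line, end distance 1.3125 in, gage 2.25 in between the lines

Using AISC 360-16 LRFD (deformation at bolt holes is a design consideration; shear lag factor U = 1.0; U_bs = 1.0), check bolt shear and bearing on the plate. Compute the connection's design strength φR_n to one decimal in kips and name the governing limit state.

Bolt shear: A_b = π(0.625)²/4 = 0.3068 in². φR_n = 0.75 × 84 × 0.3068 × 6 × 1 = 116.0 kips.
Bearing (0.625 in plate, F_u = 70 ksi): end bolts L_c = 1.3125 − 0.6875/2 = 0.96875, R_n = min(1.2×0.96875×0.625×70, 2.4×0.625×0.625×70) = 50.859 kips/bolt; interior L_c = 2.0625 − 0.6875 = 1.375, R_n = 65.625 kips/bolt. φR_n = 0.75 × (2×50.859 + 4×65.625) = 273.2 kips.
Governing: min(116.0, 273.2) = 116.0 kips → bolt shear.

116.0 kips (bolt shear governs)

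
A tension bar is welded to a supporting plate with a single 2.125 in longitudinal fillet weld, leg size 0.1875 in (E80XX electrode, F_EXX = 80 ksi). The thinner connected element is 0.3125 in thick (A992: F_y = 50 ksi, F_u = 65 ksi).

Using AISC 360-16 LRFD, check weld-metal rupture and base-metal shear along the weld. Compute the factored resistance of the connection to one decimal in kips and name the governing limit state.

10.1 kips (weld metal governs)

Weld metal: throat = 0.707×0.1875 = 0.13256 in, L = 2.125 in. φR_n = 0.75 × 0.6 × 80 × 0.13256 × 2.125 = 10.1 kips.
Base metal shear (0.3125 in plate): yield φR_n = 1.0×0.6×50×0.3125×2.125 = 19.9 kips; rupture φR_n = 0.75×0.6×65×0.3125×2.125 = 19.4 kips; take 19.4 kips (rupture).
Governing: min(10.1, 19.4) = 10.1 kips → weld metal.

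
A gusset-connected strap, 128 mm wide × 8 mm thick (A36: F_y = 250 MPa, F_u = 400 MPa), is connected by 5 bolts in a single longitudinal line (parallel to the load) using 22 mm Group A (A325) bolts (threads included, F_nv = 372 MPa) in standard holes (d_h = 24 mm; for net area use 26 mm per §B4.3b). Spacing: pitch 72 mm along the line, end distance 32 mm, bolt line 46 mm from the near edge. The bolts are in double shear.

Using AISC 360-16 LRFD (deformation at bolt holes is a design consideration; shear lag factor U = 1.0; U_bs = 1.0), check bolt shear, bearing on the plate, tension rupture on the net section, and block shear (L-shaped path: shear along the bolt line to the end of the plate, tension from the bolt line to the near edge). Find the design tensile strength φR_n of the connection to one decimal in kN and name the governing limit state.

Bolt shear: A_b = π(22)²/4 = 380.13 mm². φR_n = 0.75 × 372 × 380.13 × 5 × 2 = 1060.6 kN.
Bearing (8 mm plate, F_u = 400 MPa): end bolts L_c = 32 − 24/2 = 20, R_n = min(1.2×20×8×400, 2.4×22×8×400) = 76.8 kN/bolt; interior L_c = 72 − 24 = 48, R_n = 168.96 kN/bolt. φR_n = 0.75 × (1×76.8 + 4×168.96) = 564.5 kN.
Tension rupture (net): A_n = (128 − 1×26)×8 = 816 mm² (U = 1.0, A_e = A_n). φR_n = 0.75 × 400 × 816 = 244.8 kN.
Block shear: shear path 1×[32+4×72] = 1×320 mm, A_gv = 2560, A_nv = 1×(320 − 4.5×26)×8 = 1624 mm²; tension to near edge: (46 − 0.5×26)×8 = 264 mm². R_n = min(0.6×400×1624, 0.6×250×2560) + 1.0×400×264 = min(389.76, 384) + 105.6 = 489.6 kN. φR_n = 0.75 × 489.6 = 367.2 kN.
Governing: min(1060.6, 564.5, 244.8, 367.2) = 244.8 kN → net-section rupture.

244.8 kN (net-section rupture governs)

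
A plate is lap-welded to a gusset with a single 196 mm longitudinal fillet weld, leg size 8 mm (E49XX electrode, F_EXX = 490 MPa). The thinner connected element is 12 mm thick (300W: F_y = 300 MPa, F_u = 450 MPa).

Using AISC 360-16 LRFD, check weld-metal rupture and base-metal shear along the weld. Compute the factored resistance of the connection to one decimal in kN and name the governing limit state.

Weld metal: throat = 0.707×8 = 5.656 mm, L = 196 mm. φR_n = 0.75 × 0.6 × 490 × 5.656 × 196 = 244.4 kN.
Base metal shear (12 mm plate): yield φR_n = 1.0×0.6×300×12×196 = 423.4 kN; rupture φR_n = 0.75×0.6×450×12×196 = 476.3 kN; take 423.4 kN (yield).
Governing: min(244.4, 423.4) = 244.4 kN → weld metal.

244.4 kN (weld metal governs)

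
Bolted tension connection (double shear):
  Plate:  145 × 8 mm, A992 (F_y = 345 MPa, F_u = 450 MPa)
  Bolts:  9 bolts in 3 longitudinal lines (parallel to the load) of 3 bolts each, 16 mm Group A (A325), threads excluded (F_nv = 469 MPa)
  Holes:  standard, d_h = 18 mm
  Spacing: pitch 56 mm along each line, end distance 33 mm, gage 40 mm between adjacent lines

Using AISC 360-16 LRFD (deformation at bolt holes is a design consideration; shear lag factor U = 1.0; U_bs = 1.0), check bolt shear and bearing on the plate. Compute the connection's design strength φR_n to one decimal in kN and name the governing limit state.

855.4 kN (bearing governs)

Bolt shear: A_b = π(16)²/4 = 201.06 mm². φR_n = 0.75 × 469 × 201.06 × 9 × 2 = 1273.0 kN.
Bearing (8 mm plate, F_u = 450 MPa): end bolts L_c = 33 − 18/2 = 24, R_n = min(1.2×24×8×450, 2.4×16×8×450) = 103.68 kN/bolt; interior L_c = 56 − 18 = 38, R_n = 138.24 kN/bolt. φR_n = 0.75 × (3×103.68 + 6×138.24) = 855.4 kN.
Governing: min(1273.0, 855.4) = 855.4 kN → bearing.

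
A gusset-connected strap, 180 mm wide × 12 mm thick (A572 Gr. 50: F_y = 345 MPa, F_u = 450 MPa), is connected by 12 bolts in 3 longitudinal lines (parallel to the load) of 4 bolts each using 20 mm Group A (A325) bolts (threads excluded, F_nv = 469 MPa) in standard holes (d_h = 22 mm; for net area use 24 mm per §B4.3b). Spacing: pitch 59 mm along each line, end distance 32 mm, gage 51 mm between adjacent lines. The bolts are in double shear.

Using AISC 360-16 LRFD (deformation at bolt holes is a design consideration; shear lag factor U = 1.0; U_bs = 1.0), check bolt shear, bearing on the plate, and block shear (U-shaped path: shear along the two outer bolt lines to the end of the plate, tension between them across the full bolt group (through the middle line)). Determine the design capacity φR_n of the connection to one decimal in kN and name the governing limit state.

826.2 kN (block shear governs)

Bolt shear: A_b = π(20)²/4 = 314.16 mm². φR_n = 0.75 × 469 × 314.16 × 12 × 2 = 2652.1 kN.
Bearing (12 mm plate, F_u = 450 MPa): end bolts L_c = 32 − 22/2 = 21, R_n = min(1.2×21×12×450, 2.4×20×12×450) = 136.08 kN/bolt; interior L_c = 59 − 22 = 37, R_n = 239.76 kN/bolt. φR_n = 0.75 × (3×136.08 + 9×239.76) = 1924.6 kN.
Block shear: shear path 2×[32+3×59] = 2×209 mm, A_gv = 5016, A_nv = 2×(209 − 3.5×24)×12 = 3000 mm²; tension across gage: (102 − 2×24)×12 = 648 mm². R_n = min(0.6×450×3000, 0.6×345×5016) + 1.0×450×648 = min(810, 1038.3) + 291.6 = 1101.6 kN. φR_n = 0.75 × 1101.6 = 826.2 kN.
Governing: min(2652.1, 1924.6, 826.2) = 826.2 kN → block shear.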